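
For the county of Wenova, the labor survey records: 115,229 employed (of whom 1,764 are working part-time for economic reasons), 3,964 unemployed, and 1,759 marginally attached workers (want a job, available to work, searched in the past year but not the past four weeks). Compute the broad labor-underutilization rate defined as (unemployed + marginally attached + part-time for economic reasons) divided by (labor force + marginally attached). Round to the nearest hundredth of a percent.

Broad underutilization rate ≈ 6.19%.

Labor force = 115,229 + 3,964 = 119,193.
Numerator = 3,964 + 1,759 + 1,764 = 7,487.
Denominator = 119,193 + 1,759 = 120,952.
Broad rate = 7,487 / 120,952 = 6.19%.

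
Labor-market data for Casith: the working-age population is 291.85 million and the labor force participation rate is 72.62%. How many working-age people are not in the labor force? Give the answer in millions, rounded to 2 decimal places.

About 79.91 million are not in the labor force.

Share not in the labor force = 1 − 0.7262 = 0.2738.
Not in labor force = 0.2738 × 291.85 ≈ 79.91 million.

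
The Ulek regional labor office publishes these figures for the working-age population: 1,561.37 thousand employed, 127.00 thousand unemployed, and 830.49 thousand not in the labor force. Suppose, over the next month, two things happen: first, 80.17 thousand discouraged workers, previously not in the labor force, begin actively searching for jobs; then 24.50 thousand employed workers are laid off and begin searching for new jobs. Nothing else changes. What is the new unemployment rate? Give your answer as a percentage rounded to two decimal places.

Initially, labor force = 1,561.37 + 127.00 = 1,688.37 thousand, so u = 127.00/1,688.37 = 7.52%.
After the first change, unemployed and labor force both rise by 80.17 → E = 1,561.37, U = 207.17, labor force = 1,768.54 thousand.
After the second change, employed falls and unemployed rises by 24.50; labor force unchanged → E = 1,536.87, U = 231.67, labor force = 1,768.54 thousand.
New unemployment rate = 231.67 / 1,768.54 = 13.10%.

New unemployment rate ≈ 13.10%.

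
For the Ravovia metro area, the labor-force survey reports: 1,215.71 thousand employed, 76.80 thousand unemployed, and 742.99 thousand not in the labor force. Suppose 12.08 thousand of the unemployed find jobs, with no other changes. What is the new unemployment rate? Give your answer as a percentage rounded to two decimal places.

Initially, labor force = 1,215.71 + 76.80 = 1,292.51 thousand, so u = 76.80/1,292.51 = 5.94%.
After the change, unemployed falls and employed rises by 12.08; labor force unchanged → E = 1,227.79, U = 64.72, labor force = 1,292.51 thousand.
New unemployment rate = 64.72 / 1,292.51 = 5.01%.

New unemployment rate ≈ 5.01%.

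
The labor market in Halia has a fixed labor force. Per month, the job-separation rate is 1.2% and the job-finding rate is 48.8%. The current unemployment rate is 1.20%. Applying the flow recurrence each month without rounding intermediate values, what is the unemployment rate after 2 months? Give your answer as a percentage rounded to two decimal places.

Unemployment rate after two months ≈ 2.10%.

With a fixed labor force, u_{t+1} = u_t + s·(1−u_t) − f·u_t = u_t·(1−s−f) + s.
Here 1−s−f = 0.500 and s = 0.012.
u_1 = 0.012000 × 0.500 + 0.012 = 0.018000.
u_2 = 0.018000 × 0.500 + 0.012 = 0.021000.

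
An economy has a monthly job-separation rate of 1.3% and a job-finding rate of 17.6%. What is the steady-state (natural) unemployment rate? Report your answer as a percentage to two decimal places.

Steady-state unemployment rate ≈ 6.88%.

At steady state the flows balance: s·E = f·U, so U/(E+U) = s/(s+f).
u* = 1.3 / (1.3 + 17.6) = 1.3 / 18.90 = 6.88%.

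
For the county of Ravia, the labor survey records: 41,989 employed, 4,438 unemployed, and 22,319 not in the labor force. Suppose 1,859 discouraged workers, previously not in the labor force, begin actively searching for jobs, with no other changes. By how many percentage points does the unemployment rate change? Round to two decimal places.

Initially, labor force = 41,989 + 4,438 = 46,427, so u = 4,438/46,427 = 9.56%.
After the change, unemployed and labor force both rise by 1,859 → E = 41,989, U = 6,297, labor force = 48,286.
New unemployment rate = 6,297 / 48,286 = 13.04%.
Change = 13.04% − 9.56% = +3.48 percentage points.

The unemployment rate changes by +3.48 percentage points.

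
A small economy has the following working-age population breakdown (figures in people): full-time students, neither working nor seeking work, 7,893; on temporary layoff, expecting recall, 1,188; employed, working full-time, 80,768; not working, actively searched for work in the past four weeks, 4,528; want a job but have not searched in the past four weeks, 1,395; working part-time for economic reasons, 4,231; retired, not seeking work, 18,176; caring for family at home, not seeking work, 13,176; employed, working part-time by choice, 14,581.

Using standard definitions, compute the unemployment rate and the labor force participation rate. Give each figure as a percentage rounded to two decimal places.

Unemployment rate ≈ 5.43%; labor force participation rate ≈ 72.15%.

Employed = 80,768 + 4,231 + 14,581 = 99,580 (anyone who worked, including part-time for economic reasons, counts as employed).
Unemployed = 1,188 + 4,528 = 5,716 (jobless and actively searching, or on temporary layoff).
Labor force = 99,580 + 5,716 = 105,296.
Not in labor force = 7,893 + 1,395 + 18,176 + 13,176 = 40,640 (those not working and not actively searching are outside the labor force — including those who want a job but have given up searching).
Civilian working-age population = 105,296 + 40,640 = 145,936.
Unemployment rate = 5,716 / 105,296 = 5.43%.
Labor force participation rate = 105,296 / 145,936 = 72.15%.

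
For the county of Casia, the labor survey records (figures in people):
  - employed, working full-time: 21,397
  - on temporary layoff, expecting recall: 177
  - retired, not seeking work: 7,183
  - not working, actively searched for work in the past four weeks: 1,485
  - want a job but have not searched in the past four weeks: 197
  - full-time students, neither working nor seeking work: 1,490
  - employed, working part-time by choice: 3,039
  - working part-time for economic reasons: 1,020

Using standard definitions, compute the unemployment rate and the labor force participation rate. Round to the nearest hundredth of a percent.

Employed = 21,397 + 3,039 + 1,020 = 25,456 (anyone who worked, including part-time for economic reasons, counts as employed).
Unemployed = 177 + 1,485 = 1,662 (jobless and actively searching, or on temporary layoff).
Labor force = 25,456 + 1,662 = 27,118.
Not in labor force = 7,183 + 197 + 1,490 = 8,870 (those not working and not actively searching are outside the labor force — including those who want a job but have given up searching).
Civilian working-age population = 27,118 + 8,870 = 35,988.
Unemployment rate = 1,662 / 27,118 = 6.13%.
Labor force participation rate = 27,118 / 35,988 = 75.35%.

Unemployment rate ≈ 6.13%; labor force participation rate ≈ 75.35%.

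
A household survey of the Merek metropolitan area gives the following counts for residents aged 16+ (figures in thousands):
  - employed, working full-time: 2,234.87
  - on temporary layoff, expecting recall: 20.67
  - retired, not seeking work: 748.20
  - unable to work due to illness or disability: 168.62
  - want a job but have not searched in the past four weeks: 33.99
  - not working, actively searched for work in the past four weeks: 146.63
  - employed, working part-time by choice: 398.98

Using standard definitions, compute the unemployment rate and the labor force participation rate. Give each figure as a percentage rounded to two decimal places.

Employed = 2,234.87 + 398.98 = 2,633.85 thousand.
Unemployed = 20.67 + 146.63 = 167.30 thousand (jobless and actively searching, or on temporary layoff).
Labor force = 2,633.85 + 167.30 = 2,801.15 thousand.
Not in labor force = 748.20 + 168.62 + 33.99 = 950.81 thousand (those not working and not actively searching are outside the labor force — including those who want a job but have given up searching).
Civilian working-age population = 2,801.15 + 950.81 = 3,751.96 thousand.
Unemployment rate = 167.30 / 2,801.15 = 5.97%.
Labor force participation rate = 2,801.15 / 3,751.96 = 74.66%.

Unemployment rate ≈ 5.97%; labor force participation rate ≈ 74.66%.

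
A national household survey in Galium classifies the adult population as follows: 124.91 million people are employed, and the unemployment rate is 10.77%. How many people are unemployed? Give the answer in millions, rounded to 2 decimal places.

Let U be the number unemployed. The labor force is E + U, and U/(E+U) = 0.1077.
So U = 0.1077 × 124.91 / (1 − 0.1077) = 13.4528 / 0.8923 ≈ 15.08 million.

About 15.08 million are unemployed.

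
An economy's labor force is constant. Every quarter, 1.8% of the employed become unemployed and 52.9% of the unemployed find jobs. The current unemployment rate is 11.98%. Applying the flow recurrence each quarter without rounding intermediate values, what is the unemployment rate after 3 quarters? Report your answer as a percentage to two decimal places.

Unemployment rate after three quarters ≈ 4.10%.

With a fixed labor force, u_{t+1} = u_t + s·(1−u_t) − f·u_t = u_t·(1−s−f) + s.
Here 1−s−f = 0.453 and s = 0.018.
u_1 = 0.119800 × 0.453 + 0.018 = 0.072269.
u_2 = 0.072269 × 0.453 + 0.018 = 0.050738.
u_3 = 0.050738 × 0.453 + 0.018 = 0.040984.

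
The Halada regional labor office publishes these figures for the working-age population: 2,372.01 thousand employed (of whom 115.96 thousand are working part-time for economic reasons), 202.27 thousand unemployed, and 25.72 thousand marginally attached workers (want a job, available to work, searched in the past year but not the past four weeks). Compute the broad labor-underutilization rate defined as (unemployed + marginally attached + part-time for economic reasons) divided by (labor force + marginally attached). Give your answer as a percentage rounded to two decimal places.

Broad underutilization rate ≈ 13.23%.

Labor force = 2,372.01 + 202.27 = 2,574.28 thousand.
Numerator = 202.27 + 25.72 + 115.96 = 343.95 thousand.
Denominator = 2,574.28 + 25.72 = 2,600.00 thousand.
Broad rate = 343.95 / 2,600.00 = 13.23%.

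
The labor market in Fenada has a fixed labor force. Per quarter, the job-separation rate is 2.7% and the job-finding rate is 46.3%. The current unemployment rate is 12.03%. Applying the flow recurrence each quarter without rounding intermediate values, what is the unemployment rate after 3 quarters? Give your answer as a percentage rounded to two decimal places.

Unemployment rate after three quarters ≈ 6.38%.

With a fixed labor force, u_{t+1} = u_t + s·(1−u_t) − f·u_t = u_t·(1−s−f) + s.
Here 1−s−f = 0.510 and s = 0.027.
u_1 = 0.120300 × 0.510 + 0.027 = 0.088353.
u_2 = 0.088353 × 0.510 + 0.027 = 0.072060.
u_3 = 0.072060 × 0.510 + 0.027 = 0.063751.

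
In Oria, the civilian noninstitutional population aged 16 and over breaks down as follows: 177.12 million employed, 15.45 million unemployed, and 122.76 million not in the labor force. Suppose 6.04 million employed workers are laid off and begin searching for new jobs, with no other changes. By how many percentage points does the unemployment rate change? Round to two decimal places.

The unemployment rate changes by +3.14 percentage points.

Initially, labor force = 177.12 + 15.45 = 192.57 million, so u = 15.45/192.57 = 8.02%.
After the change, employed falls and unemployed rises by 6.04; labor force unchanged → E = 171.08, U = 21.49, labor force = 192.57 million.
New unemployment rate = 21.49 / 192.57 = 11.16%.
Change = 11.16% − 8.02% = +3.14 percentage points.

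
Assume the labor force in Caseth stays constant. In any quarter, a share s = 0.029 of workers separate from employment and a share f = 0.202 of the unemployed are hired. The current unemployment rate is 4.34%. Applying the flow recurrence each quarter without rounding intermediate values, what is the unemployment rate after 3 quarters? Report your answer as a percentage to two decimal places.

Unemployment rate after three quarters ≈ 8.82%.

With a fixed labor force, u_{t+1} = u_t + s·(1−u_t) − f·u_t = u_t·(1−s−f) + s.
Here 1−s−f = 0.769 and s = 0.029.
u_1 = 0.043400 × 0.769 + 0.029 = 0.062375.
u_2 = 0.062375 × 0.769 + 0.029 = 0.076966.
u_3 = 0.076966 × 0.769 + 0.029 = 0.088187.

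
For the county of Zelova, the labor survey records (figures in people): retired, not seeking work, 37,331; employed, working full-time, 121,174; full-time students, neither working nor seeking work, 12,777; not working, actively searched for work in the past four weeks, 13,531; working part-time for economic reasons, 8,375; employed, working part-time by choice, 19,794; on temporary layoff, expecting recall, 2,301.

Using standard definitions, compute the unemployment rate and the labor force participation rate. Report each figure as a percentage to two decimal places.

Employed = 121,174 + 8,375 + 19,794 = 149,343 (anyone who worked, including part-time for economic reasons, counts as employed).
Unemployed = 13,531 + 2,301 = 15,832 (jobless and actively searching, or on temporary layoff).
Labor force = 149,343 + 15,832 = 165,175.
Not in labor force = 37,331 + 12,777 = 50,108 (those not working and not actively searching are outside the labor force).
Civilian working-age population = 165,175 + 50,108 = 215,283.
Unemployment rate = 15,832 / 165,175 = 9.58%.
Labor force participation rate = 165,175 / 215,283 = 76.72%.

Unemployment rate ≈ 9.58%; labor force participation rate ≈ 76.72%.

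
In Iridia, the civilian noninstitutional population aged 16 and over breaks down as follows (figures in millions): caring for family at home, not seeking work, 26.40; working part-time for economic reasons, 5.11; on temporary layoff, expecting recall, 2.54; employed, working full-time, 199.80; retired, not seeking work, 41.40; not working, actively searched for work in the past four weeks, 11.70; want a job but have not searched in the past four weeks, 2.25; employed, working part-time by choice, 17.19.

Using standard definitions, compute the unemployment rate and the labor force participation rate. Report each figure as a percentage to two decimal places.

Employed = 5.11 + 199.80 + 17.19 = 222.10 million (anyone who worked, including part-time for economic reasons, counts as employed).
Unemployed = 2.54 + 11.70 = 14.24 million (jobless and actively searching, or on temporary layoff).
Labor force = 222.10 + 14.24 = 236.34 million.
Not in labor force = 26.40 + 41.40 + 2.25 = 70.05 million (those not working and not actively searching are outside the labor force — including those who want a job but have given up searching).
Civilian working-age population = 236.34 + 70.05 = 306.39 million.
Unemployment rate = 14.24 / 236.34 = 6.03%.
Labor force participation rate = 236.34 / 306.39 = 77.14%.

Unemployment rate ≈ 6.03%; labor force participation rate ≈ 77.14%.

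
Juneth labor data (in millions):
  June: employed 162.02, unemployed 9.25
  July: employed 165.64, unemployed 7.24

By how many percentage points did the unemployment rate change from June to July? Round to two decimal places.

The unemployment rate changed by −1.21 percentage points.

June: labor force = 162.02 + 9.25 = 171.27; u = 9.25/171.27 = 5.40%.
July: labor force = 165.64 + 7.24 = 172.88; u = 7.24/172.88 = 4.19%.
Change = 4.19% − 5.40% = −1.21 pp.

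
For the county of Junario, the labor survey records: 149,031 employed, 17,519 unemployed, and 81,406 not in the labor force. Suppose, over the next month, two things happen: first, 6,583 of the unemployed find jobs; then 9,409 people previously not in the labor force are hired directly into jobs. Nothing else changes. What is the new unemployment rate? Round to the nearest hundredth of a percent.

Initially, labor force = 149,031 + 17,519 = 166,550, so u = 17,519/166,550 = 10.52%.
After the first change, unemployed falls and employed rises by 6,583; labor force unchanged → E = 155,614, U = 10,936, labor force = 166,550.
After the second change, employed and labor force both rise by 9,409; unemployed unchanged → E = 165,023, U = 10,936, labor force = 175,959.
New unemployment rate = 10,936 / 175,959 = 6.22%.

New unemployment rate ≈ 6.22%.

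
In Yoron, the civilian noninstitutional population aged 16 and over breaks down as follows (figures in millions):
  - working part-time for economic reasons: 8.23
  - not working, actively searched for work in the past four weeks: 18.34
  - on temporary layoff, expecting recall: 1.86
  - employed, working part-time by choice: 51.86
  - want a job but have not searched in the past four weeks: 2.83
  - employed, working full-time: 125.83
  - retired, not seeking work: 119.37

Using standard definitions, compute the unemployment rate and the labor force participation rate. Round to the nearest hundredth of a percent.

Unemployment rate ≈ 9.80%; labor force participation rate ≈ 62.78%.

Employed = 8.23 + 51.86 + 125.83 = 185.92 million (anyone who worked, including part-time for economic reasons, counts as employed).
Unemployed = 18.34 + 1.86 = 20.20 million (jobless and actively searching, or on temporary layoff).
Labor force = 185.92 + 20.20 = 206.12 million.
Not in labor force = 2.83 + 119.37 = 122.20 million (those not working and not actively searching are outside the labor force — including those who want a job but have given up searching).
Civilian working-age population = 206.12 + 122.20 = 328.32 million.
Unemployment rate = 20.20 / 206.12 = 9.80%.
Labor force participation rate = 206.12 / 328.32 = 62.78%.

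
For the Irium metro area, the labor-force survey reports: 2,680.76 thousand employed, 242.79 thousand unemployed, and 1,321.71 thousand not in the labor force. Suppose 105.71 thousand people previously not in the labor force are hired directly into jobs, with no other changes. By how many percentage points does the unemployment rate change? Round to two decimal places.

The unemployment rate changes by −0.29 percentage points.

Initially, labor force = 2,680.76 + 242.79 = 2,923.55 thousand, so u = 242.79/2,923.55 = 8.30%.
After the change, employed and labor force both rise by 105.71; unemployed unchanged → E = 2,786.47, U = 242.79, labor force = 3,029.26 thousand.
New unemployment rate = 242.79 / 3,029.26 = 8.01%.
Change = 8.01% − 8.30% = −0.29 percentage points.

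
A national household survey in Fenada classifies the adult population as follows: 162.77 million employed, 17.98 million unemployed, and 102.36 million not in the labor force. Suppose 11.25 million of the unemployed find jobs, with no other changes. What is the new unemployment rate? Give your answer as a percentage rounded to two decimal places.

Initially, labor force = 162.77 + 17.98 = 180.75 million, so u = 17.98/180.75 = 9.95%.
After the change, unemployed falls and employed rises by 11.25; labor force unchanged → E = 174.02, U = 6.73, labor force = 180.75 million.
New unemployment rate = 6.73 / 180.75 = 3.72%.

New unemployment rate ≈ 3.72%.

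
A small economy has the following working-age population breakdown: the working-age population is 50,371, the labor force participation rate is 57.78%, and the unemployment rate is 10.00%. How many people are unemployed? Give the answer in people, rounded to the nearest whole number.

Labor force = 0.5778 × 50,371 = 29,104.
Unemployed = 0.1000 × 29,104 ≈ 2,910.

About 2,910 are unemployed.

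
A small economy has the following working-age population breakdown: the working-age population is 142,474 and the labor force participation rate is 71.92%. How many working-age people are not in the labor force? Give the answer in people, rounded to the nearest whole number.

About 40,007 are not in the labor force.

Share not in the labor force = 1 − 0.7192 = 0.2808.
Not in labor force = 0.2808 × 142,474 ≈ 40,007.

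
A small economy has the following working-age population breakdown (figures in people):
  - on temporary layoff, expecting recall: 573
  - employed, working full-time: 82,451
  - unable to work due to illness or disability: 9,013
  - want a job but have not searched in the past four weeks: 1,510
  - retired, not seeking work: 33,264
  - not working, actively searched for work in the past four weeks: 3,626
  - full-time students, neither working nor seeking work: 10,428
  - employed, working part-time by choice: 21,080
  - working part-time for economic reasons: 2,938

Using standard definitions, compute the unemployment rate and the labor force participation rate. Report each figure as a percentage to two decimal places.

Unemployment rate ≈ 3.79%; labor force participation rate ≈ 67.12%.

Employed = 82,451 + 21,080 + 2,938 = 106,469 (anyone who worked, including part-time for economic reasons, counts as employed).
Unemployed = 573 + 3,626 = 4,199 (jobless and actively searching, or on temporary layoff).
Labor force = 106,469 + 4,199 = 110,668.
Not in labor force = 9,013 + 1,510 + 33,264 + 10,428 = 54,215 (those not working and not actively searching are outside the labor force — including those who want a job but have given up searching).
Civilian working-age population = 110,668 + 54,215 = 164,883.
Unemployment rate = 4,199 / 110,668 = 3.79%.
Labor force participation rate = 110,668 / 164,883 = 67.12%.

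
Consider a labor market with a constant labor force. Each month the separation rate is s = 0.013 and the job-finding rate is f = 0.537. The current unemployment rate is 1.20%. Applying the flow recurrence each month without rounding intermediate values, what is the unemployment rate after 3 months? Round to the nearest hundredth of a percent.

Unemployment rate after three months ≈ 2.26%.

With a fixed labor force, u_{t+1} = u_t + s·(1−u_t) − f·u_t = u_t·(1−s−f) + s.
Here 1−s−f = 0.450 and s = 0.013.
u_1 = 0.012000 × 0.450 + 0.013 = 0.018400.
u_2 = 0.018400 × 0.450 + 0.013 = 0.021280.
u_3 = 0.021280 × 0.450 + 0.013 = 0.022576.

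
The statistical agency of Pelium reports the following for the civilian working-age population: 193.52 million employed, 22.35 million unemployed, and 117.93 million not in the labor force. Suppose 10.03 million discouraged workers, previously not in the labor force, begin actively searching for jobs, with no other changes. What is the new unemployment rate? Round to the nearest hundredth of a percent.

Initially, labor force = 193.52 + 22.35 = 215.87 million, so u = 22.35/215.87 = 10.35%.
After the change, unemployed and labor force both rise by 10.03 → E = 193.52, U = 32.38, labor force = 225.90 million.
New unemployment rate = 32.38 / 225.90 = 14.33%.

New unemployment rate ≈ 14.33%.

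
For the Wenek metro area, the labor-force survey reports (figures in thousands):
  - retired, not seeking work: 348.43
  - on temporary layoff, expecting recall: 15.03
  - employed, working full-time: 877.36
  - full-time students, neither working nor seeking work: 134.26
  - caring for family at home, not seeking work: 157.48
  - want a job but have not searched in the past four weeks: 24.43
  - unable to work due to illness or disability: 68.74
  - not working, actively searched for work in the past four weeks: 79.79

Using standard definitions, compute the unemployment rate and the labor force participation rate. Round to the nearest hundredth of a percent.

Unemployment rate ≈ 9.75%; labor force participation rate ≈ 57.00%.

Employed = 877.36 thousand.
Unemployed = 15.03 + 79.79 = 94.82 thousand (jobless and actively searching, or on temporary layoff).
Labor force = 877.36 + 94.82 = 972.18 thousand.
Not in labor force = 348.43 + 134.26 + 157.48 + 24.43 + 68.74 = 733.34 thousand (those not working and not actively searching are outside the labor force — including those who want a job but have given up searching).
Civilian working-age population = 972.18 + 733.34 = 1,705.52 thousand.
Unemployment rate = 94.82 / 972.18 = 9.75%.
Labor force participation rate = 972.18 / 1,705.52 = 57.00%.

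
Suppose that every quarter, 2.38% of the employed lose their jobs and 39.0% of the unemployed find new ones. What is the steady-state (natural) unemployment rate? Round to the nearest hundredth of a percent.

At steady state the flows balance: s·E = f·U, so U/(E+U) = s/(s+f).
u* = 2.38 / (2.38 + 39.0) = 2.38 / 41.38 = 5.75%.

Steady-state unemployment rate ≈ 5.75%.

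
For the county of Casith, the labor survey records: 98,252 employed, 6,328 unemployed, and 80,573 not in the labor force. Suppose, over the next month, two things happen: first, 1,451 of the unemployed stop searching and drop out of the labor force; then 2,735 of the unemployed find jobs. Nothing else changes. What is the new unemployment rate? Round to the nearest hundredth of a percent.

New unemployment rate ≈ 2.08%.

Initially, labor force = 98,252 + 6,328 = 104,580, so u = 6,328/104,580 = 6.05%.
After the first change, unemployed and labor force both fall by 1,451 → E = 98,252, U = 4,877, labor force = 103,129.
After the second change, unemployed falls and employed rises by 2,735; labor force unchanged → E = 100,987, U = 2,142, labor force = 103,129.
New unemployment rate = 2,142 / 103,129 = 2.08%.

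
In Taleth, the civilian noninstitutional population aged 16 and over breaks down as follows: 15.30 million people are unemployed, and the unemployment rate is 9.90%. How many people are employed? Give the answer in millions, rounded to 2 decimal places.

Labor force = U / u = 15.30 / 0.0990 ≈ 154.55 million.
Employed = labor force − unemployed = 154.55 − 15.30 = 139.25 million.

About 139.25 million are employed.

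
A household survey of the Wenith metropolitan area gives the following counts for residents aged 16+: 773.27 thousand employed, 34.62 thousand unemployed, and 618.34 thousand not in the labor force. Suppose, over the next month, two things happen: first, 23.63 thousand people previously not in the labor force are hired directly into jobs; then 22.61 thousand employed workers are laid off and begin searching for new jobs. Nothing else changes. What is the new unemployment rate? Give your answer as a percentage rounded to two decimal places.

Initially, labor force = 773.27 + 34.62 = 807.89 thousand, so u = 34.62/807.89 = 4.29%.
After the first change, employed and labor force both rise by 23.63; unemployed unchanged → E = 796.90, U = 34.62, labor force = 831.52 thousand.
After the second change, employed falls and unemployed rises by 22.61; labor force unchanged → E = 774.29, U = 57.23, labor force = 831.52 thousand.
New unemployment rate = 57.23 / 831.52 = 6.88%.

New unemployment rate ≈ 6.88%.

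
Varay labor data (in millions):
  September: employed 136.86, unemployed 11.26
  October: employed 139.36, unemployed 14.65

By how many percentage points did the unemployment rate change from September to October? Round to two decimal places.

The unemployment rate changed by +1.91 percentage points.

September: labor force = 136.86 + 11.26 = 148.12; u = 11.26/148.12 = 7.60%.
October: labor force = 139.36 + 14.65 = 154.01; u = 14.65/154.01 = 9.51%.
Change = 9.51% − 7.60% = +1.91 pp.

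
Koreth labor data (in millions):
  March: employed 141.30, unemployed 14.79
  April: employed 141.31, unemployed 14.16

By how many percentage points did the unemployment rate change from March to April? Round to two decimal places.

March: labor force = 141.30 + 14.79 = 156.09; u = 14.79/156.09 = 9.48%.
April: labor force = 141.31 + 14.16 = 155.47; u = 14.16/155.47 = 9.11%.
Change = 9.11% − 9.48% = −0.37 pp.

The unemployment rate changed by −0.37 percentage points.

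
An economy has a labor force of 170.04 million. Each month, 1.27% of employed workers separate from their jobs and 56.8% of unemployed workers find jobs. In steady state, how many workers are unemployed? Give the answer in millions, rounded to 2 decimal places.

About 3.72 million are unemployed in steady state.

Steady-state unemployment rate u* = s/(s+f) = 1.27/(1.27+56.8) = 0.021870.
Unemployed = u* × labor force = 0.021870 × 170.04 ≈ 3.72 million.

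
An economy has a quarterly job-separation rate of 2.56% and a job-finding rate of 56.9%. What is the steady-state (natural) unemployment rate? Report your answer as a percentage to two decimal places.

Steady-state unemployment rate ≈ 4.31%.

At steady state the flows balance: s·E = f·U, so U/(E+U) = s/(s+f).
u* = 2.56 / (2.56 + 56.9) = 2.56 / 59.46 = 4.31%.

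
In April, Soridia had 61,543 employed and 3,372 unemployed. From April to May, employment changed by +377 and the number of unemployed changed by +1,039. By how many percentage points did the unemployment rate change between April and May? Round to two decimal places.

The unemployment rate changed by +1.46 percentage points.

April: labor force = 61,543 + 3,372 = 64,915; u = 3,372/64,915 = 5.19%.
May: labor force = 61,920 + 4,411 = 66,331; u = 4,411/66,331 = 6.65%.
Change = 6.65% − 5.19% = +1.46 pp.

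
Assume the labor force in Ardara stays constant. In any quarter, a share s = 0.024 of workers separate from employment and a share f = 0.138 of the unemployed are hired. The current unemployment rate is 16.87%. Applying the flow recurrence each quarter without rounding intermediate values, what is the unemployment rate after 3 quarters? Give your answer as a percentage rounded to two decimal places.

Unemployment rate after three quarters ≈ 16.02%.

With a fixed labor force, u_{t+1} = u_t + s·(1−u_t) − f·u_t = u_t·(1−s−f) + s.
Here 1−s−f = 0.838 and s = 0.024.
u_1 = 0.168700 × 0.838 + 0.024 = 0.165371.
u_2 = 0.165371 × 0.838 + 0.024 = 0.162581.
u_3 = 0.162581 × 0.838 + 0.024 = 0.160243.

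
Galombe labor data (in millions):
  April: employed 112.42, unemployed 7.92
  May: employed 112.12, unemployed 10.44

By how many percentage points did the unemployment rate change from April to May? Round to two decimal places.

April: labor force = 112.42 + 7.92 = 120.34; u = 7.92/120.34 = 6.58%.
May: labor force = 112.12 + 10.44 = 122.56; u = 10.44/122.56 = 8.52%.
Change = 8.52% − 6.58% = +1.94 pp.

The unemployment rate changed by +1.94 percentage points.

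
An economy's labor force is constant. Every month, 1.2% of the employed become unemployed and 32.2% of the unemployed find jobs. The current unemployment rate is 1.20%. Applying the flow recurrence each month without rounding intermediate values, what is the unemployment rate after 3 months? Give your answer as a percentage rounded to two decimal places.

Unemployment rate after three months ≈ 2.89%.

With a fixed labor force, u_{t+1} = u_t + s·(1−u_t) − f·u_t = u_t·(1−s−f) + s.
Here 1−s−f = 0.666 and s = 0.012.
u_1 = 0.012000 × 0.666 + 0.012 = 0.019992.
u_2 = 0.019992 × 0.666 + 0.012 = 0.025315.
u_3 = 0.025315 × 0.666 + 0.012 = 0.028860.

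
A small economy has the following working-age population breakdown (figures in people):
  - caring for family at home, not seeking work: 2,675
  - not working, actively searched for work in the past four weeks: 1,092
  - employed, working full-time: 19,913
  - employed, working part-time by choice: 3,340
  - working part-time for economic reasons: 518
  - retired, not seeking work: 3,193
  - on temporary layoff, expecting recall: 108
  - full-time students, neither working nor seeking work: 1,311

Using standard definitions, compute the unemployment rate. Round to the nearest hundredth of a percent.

Unemployment rate ≈ 4.81%.

Employed = 19,913 + 3,340 + 518 = 23,771 (anyone who worked, including part-time for economic reasons, counts as employed).
Unemployed = 1,092 + 108 = 1,200 (jobless and actively searching, or on temporary layoff).
Labor force = 23,771 + 1,200 = 24,971.
Unemployment rate = 1,200 / 24,971 = 4.81%.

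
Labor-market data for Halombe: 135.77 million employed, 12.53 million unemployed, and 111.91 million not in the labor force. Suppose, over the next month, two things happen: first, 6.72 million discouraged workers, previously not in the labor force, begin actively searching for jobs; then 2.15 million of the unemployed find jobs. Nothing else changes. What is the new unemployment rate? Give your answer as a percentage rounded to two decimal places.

New unemployment rate ≈ 11.03%.

Initially, labor force = 135.77 + 12.53 = 148.30 million, so u = 12.53/148.30 = 8.45%.
After the first change, unemployed and labor force both rise by 6.72 → E = 135.77, U = 19.25, labor force = 155.02 million.
After the second change, unemployed falls and employed rises by 2.15; labor force unchanged → E = 137.92, U = 17.10, labor force = 155.02 million.
New unemployment rate = 17.10 / 155.02 = 11.03%.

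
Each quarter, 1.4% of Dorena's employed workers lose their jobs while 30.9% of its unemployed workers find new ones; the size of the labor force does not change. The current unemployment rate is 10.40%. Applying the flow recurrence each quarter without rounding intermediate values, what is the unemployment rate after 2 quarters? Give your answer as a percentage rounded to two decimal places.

With a fixed labor force, u_{t+1} = u_t + s·(1−u_t) − f·u_t = u_t·(1−s−f) + s.
Here 1−s−f = 0.677 and s = 0.014.
u_1 = 0.104000 × 0.677 + 0.014 = 0.084408.
u_2 = 0.084408 × 0.677 + 0.014 = 0.071144.

Unemployment rate after two quarters ≈ 7.11%.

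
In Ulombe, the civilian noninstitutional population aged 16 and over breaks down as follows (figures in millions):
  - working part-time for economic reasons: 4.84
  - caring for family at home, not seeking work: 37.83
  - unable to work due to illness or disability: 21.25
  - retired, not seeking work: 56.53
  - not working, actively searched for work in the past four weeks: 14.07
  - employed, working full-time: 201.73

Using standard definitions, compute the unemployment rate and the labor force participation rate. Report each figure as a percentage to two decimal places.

Employed = 4.84 + 201.73 = 206.57 million (anyone who worked, including part-time for economic reasons, counts as employed).
Unemployed = 14.07 million.
Labor force = 206.57 + 14.07 = 220.64 million.
Not in labor force = 37.83 + 21.25 + 56.53 = 115.61 million (those not working and not actively searching are outside the labor force).
Civilian working-age population = 220.64 + 115.61 = 336.25 million.
Unemployment rate = 14.07 / 220.64 = 6.38%.
Labor force participation rate = 220.64 / 336.25 = 65.62%.

Unemployment rate ≈ 6.38%; labor force participation rate ≈ 65.62%.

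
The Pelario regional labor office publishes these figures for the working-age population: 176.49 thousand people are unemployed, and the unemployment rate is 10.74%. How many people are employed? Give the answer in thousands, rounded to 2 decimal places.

Labor force = U / u = 176.49 / 0.1074 ≈ 1,643.30 thousand.
Employed = labor force − unemployed = 1,643.30 − 176.49 = 1,466.81 thousand.

About 1,466.81 thousand are employed.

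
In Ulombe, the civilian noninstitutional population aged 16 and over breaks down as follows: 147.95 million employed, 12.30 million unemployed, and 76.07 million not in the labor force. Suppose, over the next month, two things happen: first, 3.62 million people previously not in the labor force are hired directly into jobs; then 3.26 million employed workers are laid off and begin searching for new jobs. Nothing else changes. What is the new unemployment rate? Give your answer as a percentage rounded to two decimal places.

New unemployment rate ≈ 9.50%.

Initially, labor force = 147.95 + 12.30 = 160.25 million, so u = 12.30/160.25 = 7.68%.
After the first change, employed and labor force both rise by 3.62; unemployed unchanged → E = 151.57, U = 12.30, labor force = 163.87 million.
After the second change, employed falls and unemployed rises by 3.26; labor force unchanged → E = 148.31, U = 15.56, labor force = 163.87 million.
New unemployment rate = 15.56 / 163.87 = 9.50%.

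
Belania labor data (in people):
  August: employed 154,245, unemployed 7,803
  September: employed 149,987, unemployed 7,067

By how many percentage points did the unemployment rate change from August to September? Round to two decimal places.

The unemployment rate changed by −0.32 percentage points.

August: labor force = 154,245 + 7,803 = 162,048; u = 7,803/162,048 = 4.82%.
September: labor force = 149,987 + 7,067 = 157,054; u = 7,067/157,054 = 4.50%.
Change = 4.50% − 4.82% = −0.32 pp.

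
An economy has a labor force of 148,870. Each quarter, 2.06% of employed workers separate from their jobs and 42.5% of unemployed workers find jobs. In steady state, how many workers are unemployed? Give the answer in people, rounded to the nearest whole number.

About 6,882 are unemployed in steady state.

Steady-state unemployment rate u* = s/(s+f) = 2.06/(2.06+42.5) = 0.046230.
Unemployed = u* × labor force = 0.046230 × 148,870 ≈ 6,882.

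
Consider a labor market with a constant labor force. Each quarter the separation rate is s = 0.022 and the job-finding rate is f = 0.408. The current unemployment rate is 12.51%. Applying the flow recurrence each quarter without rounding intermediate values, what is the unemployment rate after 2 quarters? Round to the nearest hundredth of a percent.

With a fixed labor force, u_{t+1} = u_t + s·(1−u_t) − f·u_t = u_t·(1−s−f) + s.
Here 1−s−f = 0.570 and s = 0.022.
u_1 = 0.125100 × 0.570 + 0.022 = 0.093307.
u_2 = 0.093307 × 0.570 + 0.022 = 0.075185.

Unemployment rate after two quarters ≈ 7.52%.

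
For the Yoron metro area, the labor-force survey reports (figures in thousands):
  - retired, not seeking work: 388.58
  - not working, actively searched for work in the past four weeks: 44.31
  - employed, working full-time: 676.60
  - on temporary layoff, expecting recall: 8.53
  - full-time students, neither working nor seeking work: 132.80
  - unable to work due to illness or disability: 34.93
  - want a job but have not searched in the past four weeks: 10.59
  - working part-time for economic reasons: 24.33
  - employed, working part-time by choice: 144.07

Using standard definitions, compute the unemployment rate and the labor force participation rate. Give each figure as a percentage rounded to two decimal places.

Employed = 676.60 + 24.33 + 144.07 = 845.00 thousand (anyone who worked, including part-time for economic reasons, counts as employed).
Unemployed = 44.31 + 8.53 = 52.84 thousand (jobless and actively searching, or on temporary layoff).
Labor force = 845.00 + 52.84 = 897.84 thousand.
Not in labor force = 388.58 + 132.80 + 34.93 + 10.59 = 566.90 thousand (those not working and not actively searching are outside the labor force — including those who want a job but have given up searching).
Civilian working-age population = 897.84 + 566.90 = 1,464.74 thousand.
Unemployment rate = 52.84 / 897.84 = 5.89%.
Labor force participation rate = 897.84 / 1,464.74 = 61.30%.

Unemployment rate ≈ 5.89%; labor force participation rate ≈ 61.30%.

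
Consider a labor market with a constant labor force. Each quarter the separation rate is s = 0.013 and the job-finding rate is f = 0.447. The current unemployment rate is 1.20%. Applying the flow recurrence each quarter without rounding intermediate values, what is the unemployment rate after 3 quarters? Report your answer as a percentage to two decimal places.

Unemployment rate after three quarters ≈ 2.57%.

With a fixed labor force, u_{t+1} = u_t + s·(1−u_t) − f·u_t = u_t·(1−s−f) + s.
Here 1−s−f = 0.540 and s = 0.013.
u_1 = 0.012000 × 0.540 + 0.013 = 0.019480.
u_2 = 0.019480 × 0.540 + 0.013 = 0.023519.
u_3 = 0.023519 × 0.540 + 0.013 = 0.025700.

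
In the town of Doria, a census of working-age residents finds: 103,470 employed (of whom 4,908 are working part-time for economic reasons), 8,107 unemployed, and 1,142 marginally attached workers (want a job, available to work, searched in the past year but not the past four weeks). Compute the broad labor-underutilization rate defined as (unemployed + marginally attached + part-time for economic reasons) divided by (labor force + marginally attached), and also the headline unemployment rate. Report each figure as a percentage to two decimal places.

Broad underutilization rate ≈ 12.56%; headline unemployment rate ≈ 7.27%.

Labor force = 103,470 + 8,107 = 111,577.
Numerator = 8,107 + 1,142 + 4,908 = 14,157.
Denominator = 111,577 + 1,142 = 112,719.
Broad rate = 14,157 / 112,719 = 12.56%.
Headline unemployment rate = 8,107 / 111,577 = 7.27%.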